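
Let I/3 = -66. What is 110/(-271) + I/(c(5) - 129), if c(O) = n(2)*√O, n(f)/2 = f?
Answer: 5100172/4488031 + 792*√5/16561 ≈ 1.2433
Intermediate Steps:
I = -198 (I = 3*(-66) = -198)
n(f) = 2*f
c(O) = 4*√O (c(O) = (2*2)*√O = 4*√O)
110/(-271) + I/(c(5) - 129) = 110/(-271) - 198/(4*√5 - 129) = 110*(-1/271) - 198/(-129 + 4*√5) = -110/271 - 198/(-129 + 4*√5)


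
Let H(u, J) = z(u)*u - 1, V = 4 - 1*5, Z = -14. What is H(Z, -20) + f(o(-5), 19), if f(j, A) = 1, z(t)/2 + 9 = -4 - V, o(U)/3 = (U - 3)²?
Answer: 336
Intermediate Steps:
V = -1 (V = 4 - 5 = -1)
o(U) = 3*(-3 + U)² (o(U) = 3*(U - 3)² = 3*(-3 + U)²)
z(t) = -24 (z(t) = -18 + 2*(-4 - 1*(-1)) = -18 + 2*(-4 + 1) = -18 + 2*(-3) = -18 - 6 = -24)
H(u, J) = -1 - 24*u (H(u, J) = -24*u - 1 = -1 - 24*u)
H(Z, -20) + f(o(-5), 19) = (-1 - 24*(-14)) + 1 = (-1 + 336) + 1 = 335 + 1 = 336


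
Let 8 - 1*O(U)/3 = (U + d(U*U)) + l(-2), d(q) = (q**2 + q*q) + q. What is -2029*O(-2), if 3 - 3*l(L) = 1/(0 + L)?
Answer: 330727/2 ≈ 1.6536e+5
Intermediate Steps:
l(L) = 1 - 1/(3*L) (l(L) = 1 - 1/(3*(0 + L)) = 1 - 1/(3*L))
d(q) = q + 2*q**2 (d(q) = (q**2 + q**2) + q = 2*q**2 + q = q + 2*q**2)
O(U) = 41/2 - 3*U - 3*U**2*(1 + 2*U**2) (O(U) = 24 - 3*((U + (U*U)*(1 + 2*(U*U))) + (-1/3 - 2)/(-2)) = 24 - 3*((U + U**2*(1 + 2*U**2)) - 1/2*(-7/3)) = 24 - 3*((U + U**2*(1 + 2*U**2)) + 7/6) = 24 - 3*(7/6 + U + U**2*(1 + 2*U**2)) = 24 + (-7/2 - 3*U - 3*U**2*(1 + 2*U**2)) = 41/2 - 3*U - 3*U**2*(1 + 2*U**2))
-2029*O(-2) = -2029*(41/2 - 6*(-2)**4 - 3*(-2) - 3*(-2)**2) = -2029*(41/2 - 6*16 + 6 - 3*4) = -2029*(41/2 - 96 + 6 - 12) = -2029*(-163/2) = 330727/2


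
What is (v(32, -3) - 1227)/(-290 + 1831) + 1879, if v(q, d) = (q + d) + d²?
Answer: 2894350/1541 ≈ 1878.2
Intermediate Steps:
v(q, d) = d + q + d² (v(q, d) = (d + q) + d² = d + q + d²)
(v(32, -3) - 1227)/(-290 + 1831) + 1879 = ((-3 + 32 + (-3)²) - 1227)/(-290 + 1831) + 1879 = ((-3 + 32 + 9) - 1227)/1541 + 1879 = (38 - 1227)*(1/1541) + 1879 = -1189*1/1541 + 1879 = -1189/1541 + 1879 = 2894350/1541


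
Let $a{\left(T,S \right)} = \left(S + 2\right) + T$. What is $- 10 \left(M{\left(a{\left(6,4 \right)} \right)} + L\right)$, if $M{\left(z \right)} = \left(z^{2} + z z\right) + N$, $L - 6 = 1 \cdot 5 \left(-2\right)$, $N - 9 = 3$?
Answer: $-2960$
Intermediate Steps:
$N = 12$ ($N = 9 + 3 = 12$)
$L = -4$ ($L = 6 + 1 \cdot 5 \left(-2\right) = 6 + 5 \left(-2\right) = 6 - 10 = -4$)
$a{\left(T,S \right)} = 2 + S + T$ ($a{\left(T,S \right)} = \left(2 + S\right) + T = 2 + S + T$)
$M{\left(z \right)} = 12 + 2 z^{2}$ ($M{\left(z \right)} = \left(z^{2} + z z\right) + 12 = \left(z^{2} + z^{2}\right) + 12 = 2 z^{2} + 12 = 12 + 2 z^{2}$)
$- 10 \left(M{\left(a{\left(6,4 \right)} \right)} + L\right) = - 10 \left(\left(12 + 2 \left(2 + 4 + 6\right)^{2}\right) - 4\right) = - 10 \left(\left(12 + 2 \cdot 12^{2}\right) - 4\right) = - 10 \left(\left(12 + 2 \cdot 144\right) - 4\right) = - 10 \left(\left(12 + 288\right) - 4\right) = - 10 \left(300 - 4\right) = \left(-10\right) 296 = -2960$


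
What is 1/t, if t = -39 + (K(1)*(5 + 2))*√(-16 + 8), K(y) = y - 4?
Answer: I/(3*(-13*I + 14*√2)) ≈ -0.0077243 + 0.011764*I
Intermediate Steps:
K(y) = -4 + y
t = -39 - 42*I*√2 (t = -39 + ((-4 + 1)*(5 + 2))*√(-16 + 8) = -39 + (-3*7)*√(-8) = -39 - 42*I*√2 ≈ -39.0 - 59.397*I)
1/t = 1/(-39 - 42*I*√2)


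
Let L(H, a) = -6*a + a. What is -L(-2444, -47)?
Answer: -235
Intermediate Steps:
L(H, a) = -5*a
-L(-2444, -47) = -(-5)*(-47) = -1*235 = -235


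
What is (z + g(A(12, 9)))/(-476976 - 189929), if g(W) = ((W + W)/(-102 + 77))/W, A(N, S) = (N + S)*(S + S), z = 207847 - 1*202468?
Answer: -134473/16672625 ≈ -0.0080655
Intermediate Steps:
z = 5379 (z = 207847 - 202468 = 5379)
A(N, S) = 2*S*(N + S) (A(N, S) = (N + S)*(2*S) = 2*S*(N + S))
g(W) = -2/25 (g(W) = ((2*W)/(-25))/W = ((2*W)*(-1/25))/W = (-2*W/25)/W = -2/25)
(z + g(A(12, 9)))/(-476976 - 189929) = (5379 - 2/25)/(-476976 - 189929) = (134473/25)/(-666905) = (134473/25)*(-1/666905) = -134473/16672625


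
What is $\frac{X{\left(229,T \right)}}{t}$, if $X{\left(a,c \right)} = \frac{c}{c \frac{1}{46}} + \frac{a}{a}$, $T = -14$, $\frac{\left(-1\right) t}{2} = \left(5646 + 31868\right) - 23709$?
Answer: $- \frac{47}{27610} \approx -0.0017023$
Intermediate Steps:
$t = -27610$ ($t = - 2 \left(\left(5646 + 31868\right) - 23709\right) = - 2 \left(37514 - 23709\right) = \left(-2\right) 13805 = -27610$)
$X{\left(a,c \right)} = 47$ ($X{\left(a,c \right)} = \frac{c}{c \frac{1}{46}} + 1 = \frac{c}{\frac{1}{46} c} + 1 = c \frac{46}{c} + 1 = 46 + 1 = 47$)
$\frac{X{\left(229,T \right)}}{t} = \frac{47}{-27610} = 47 \left(- \frac{1}{27610}\right) = - \frac{47}{27610}$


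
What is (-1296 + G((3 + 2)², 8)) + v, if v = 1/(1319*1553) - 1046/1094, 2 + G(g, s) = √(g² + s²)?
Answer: -1455452576756/1120478629 + √689 ≈ -1272.7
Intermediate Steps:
G(g, s) = -2 + √(g² + s²)
v = -1071316314/1120478629 (v = (1/1319)*(1/1553) - 1046*1/1094 = 1/2048407 - 523/547 = -1071316314/1120478629 ≈ -0.95612)
(-1296 + G((3 + 2)², 8)) + v = (-1296 + (-2 + √(((3 + 2)²)² + 8²))) - 1071316314/1120478629 = (-1296 + (-2 + √((5²)² + 64))) - 1071316314/1120478629 = (-1296 + (-2 + √(25² + 64))) - 1071316314/1120478629 = (-1296 + (-2 + √(625 + 64))) - 1071316314/1120478629 = (-1296 + (-2 + √689)) - 1071316314/1120478629 = (-1298 + √689) - 1071316314/1120478629 = -1455452576756/1120478629 + √689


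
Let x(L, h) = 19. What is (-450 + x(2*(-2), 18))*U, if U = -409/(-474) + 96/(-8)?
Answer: 2275249/474 ≈ 4800.1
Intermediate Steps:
U = -5279/474 (U = -409*(-1/474) + 96*(-⅛) = 409/474 - 12 = -5279/474 ≈ -11.137)
(-450 + x(2*(-2), 18))*U = (-450 + 19)*(-5279/474) = -431*(-5279/474) = 2275249/474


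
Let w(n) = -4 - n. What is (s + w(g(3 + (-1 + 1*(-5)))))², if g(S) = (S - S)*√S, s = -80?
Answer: 7056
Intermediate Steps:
g(S) = 0 (g(S) = 0*√S = 0)
(s + w(g(3 + (-1 + 1*(-5)))))² = (-80 + (-4 - 1*0))² = (-80 + (-4 + 0))² = (-80 - 4)² = (-84)² = 7056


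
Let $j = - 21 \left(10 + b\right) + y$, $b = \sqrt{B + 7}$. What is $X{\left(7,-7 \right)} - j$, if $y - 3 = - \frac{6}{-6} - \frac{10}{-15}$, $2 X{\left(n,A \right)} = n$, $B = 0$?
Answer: $\frac{1253}{6} + 21 \sqrt{7} \approx 264.39$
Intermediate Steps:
$b = \sqrt{7}$ ($b = \sqrt{0 + 7} = \sqrt{7} \approx 2.6458$)
$X{\left(n,A \right)} = \frac{n}{2}$
$y = \frac{14}{3}$ ($y = 3 - \left(-1 - \frac{2}{3}\right) = 3 - - \frac{5}{3} = 3 + \left(1 + \frac{2}{3}\right) = 3 + \frac{5}{3} = \frac{14}{3} \approx 4.6667$)
$j = - \frac{616}{3} - 21 \sqrt{7}$ ($j = - 21 \left(10 + \sqrt{7}\right) + \frac{14}{3} = \left(-210 - 21 \sqrt{7}\right) + \frac{14}{3} = - \frac{616}{3} - 21 \sqrt{7} \approx -260.89$)
$X{\left(7,-7 \right)} - j = \frac{1}{2} \cdot 7 - \left(- \frac{616}{3} - 21 \sqrt{7}\right) = \frac{7}{2} + \left(\frac{616}{3} + 21 \sqrt{7}\right) = \frac{1253}{6} + 21 \sqrt{7}$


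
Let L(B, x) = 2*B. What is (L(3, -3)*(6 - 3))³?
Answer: 5832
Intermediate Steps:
(L(3, -3)*(6 - 3))³ = ((2*3)*(6 - 3))³ = (6*3)³ = 18³ = 5832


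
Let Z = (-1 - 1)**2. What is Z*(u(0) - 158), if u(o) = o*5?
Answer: -632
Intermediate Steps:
Z = 4 (Z = (-2)**2 = 4)
u(o) = 5*o
Z*(u(0) - 158) = 4*(5*0 - 158) = 4*(0 - 158) = 4*(-158) = -632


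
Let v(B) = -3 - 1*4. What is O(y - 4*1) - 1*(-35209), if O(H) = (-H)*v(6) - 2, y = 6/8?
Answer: 140737/4 ≈ 35184.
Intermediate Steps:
y = 3/4 (y = 6*(1/8) = 3/4 ≈ 0.75000)
v(B) = -7 (v(B) = -3 - 4 = -7)
O(H) = -2 + 7*H (O(H) = -H*(-7) - 2 = 7*H - 2 = -2 + 7*H)
O(y - 4*1) - 1*(-35209) = (-2 + 7*(3/4 - 4*1)) - 1*(-35209) = (-2 + 7*(3/4 - 4)) + 35209 = (-2 + 7*(-13/4)) + 35209 = (-2 - 91/4) + 35209 = -99/4 + 35209 = 140737/4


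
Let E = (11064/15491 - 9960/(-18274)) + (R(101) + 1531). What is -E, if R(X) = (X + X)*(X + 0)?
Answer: -3104602846059/141541267 ≈ -21934.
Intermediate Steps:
R(X) = 2*X**2 (R(X) = (2*X)*X = 2*X**2)
E = 3104602846059/141541267 (E = (11064/15491 - 9960/(-18274)) + (2*101**2 + 1531) = (11064*(1/15491) - 9960*(-1/18274)) + (2*10201 + 1531) = (11064/15491 + 4980/9137) + (20402 + 1531) = 178236948/141541267 + 21933 = 3104602846059/141541267 ≈ 21934.)
-E = -1*3104602846059/141541267 = -3104602846059/141541267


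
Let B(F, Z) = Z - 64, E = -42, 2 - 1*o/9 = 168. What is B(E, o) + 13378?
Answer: 11820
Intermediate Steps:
o = -1494 (o = 18 - 9*168 = 18 - 1512 = -1494)
B(F, Z) = -64 + Z
B(E, o) + 13378 = (-64 - 1494) + 13378 = -1558 + 13378 = 11820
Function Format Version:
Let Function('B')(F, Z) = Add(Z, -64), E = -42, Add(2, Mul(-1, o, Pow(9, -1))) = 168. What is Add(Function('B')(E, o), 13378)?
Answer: 11820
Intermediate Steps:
o = -1494 (o = Add(18, Mul(-9, 168)) = Add(18, -1512) = -1494)
Function('B')(F, Z) = Add(-64, Z)
Add(Function('B')(E, o), 13378) = Add(Add(-64, -1494), 13378) = Add(-1558, 13378) = 11820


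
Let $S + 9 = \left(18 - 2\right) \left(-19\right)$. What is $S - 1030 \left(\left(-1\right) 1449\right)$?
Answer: $1492157$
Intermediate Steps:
$S = -313$ ($S = -9 + \left(18 - 2\right) \left(-19\right) = -9 + 16 \left(-19\right) = -9 - 304 = -313$)
$S - 1030 \left(\left(-1\right) 1449\right) = -313 - 1030 \left(\left(-1\right) 1449\right) = -313 - -1492470 = -313 + 1492470 = 1492157$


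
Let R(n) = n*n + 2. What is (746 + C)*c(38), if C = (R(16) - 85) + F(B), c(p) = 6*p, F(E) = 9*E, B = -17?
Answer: 174648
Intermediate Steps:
R(n) = 2 + n² (R(n) = n² + 2 = 2 + n²)
C = 20 (C = ((2 + 16²) - 85) + 9*(-17) = ((2 + 256) - 85) - 153 = (258 - 85) - 153 = 173 - 153 = 20)
(746 + C)*c(38) = (746 + 20)*(6*38) = 766*228 = 174648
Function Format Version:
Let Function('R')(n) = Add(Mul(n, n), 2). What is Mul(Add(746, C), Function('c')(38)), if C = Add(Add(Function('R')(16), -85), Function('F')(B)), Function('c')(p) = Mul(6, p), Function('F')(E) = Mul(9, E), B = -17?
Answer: 174648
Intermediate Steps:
Function('R')(n) = Add(2, Pow(n, 2)) (Function('R')(n) = Add(Pow(n, 2), 2) = Add(2, Pow(n, 2)))
C = 20 (C = Add(Add(Add(2, Pow(16, 2)), -85), Mul(9, -17)) = Add(Add(Add(2, 256), -85), -153) = Add(Add(258, -85), -153) = Add(173, -153) = 20)
Mul(Add(746, C), Function('c')(38)) = Mul(Add(746, 20), Mul(6, 38)) = Mul(766, 228) = 174648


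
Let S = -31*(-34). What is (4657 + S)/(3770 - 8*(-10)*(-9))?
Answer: 5711/3050 ≈ 1.8725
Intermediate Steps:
S = 1054
(4657 + S)/(3770 - 8*(-10)*(-9)) = (4657 + 1054)/(3770 - 8*(-10)*(-9)) = 5711/(3770 + 80*(-9)) = 5711/(3770 - 720) = 5711/3050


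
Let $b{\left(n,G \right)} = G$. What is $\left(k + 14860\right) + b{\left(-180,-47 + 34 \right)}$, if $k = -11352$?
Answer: $3495$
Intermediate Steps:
$\left(k + 14860\right) + b{\left(-180,-47 + 34 \right)} = \left(-11352 + 14860\right) + \left(-47 + 34\right) = 3508 - 13 = 3495$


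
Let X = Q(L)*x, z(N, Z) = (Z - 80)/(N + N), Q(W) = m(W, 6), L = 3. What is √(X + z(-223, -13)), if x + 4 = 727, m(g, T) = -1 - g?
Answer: 11*I*√4753914/446 ≈ 53.775*I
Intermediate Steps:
Q(W) = -1 - W
x = 723 (x = -4 + 727 = 723)
z(N, Z) = (-80 + Z)/(2*N) (z(N, Z) = (-80 + Z)/((2*N)) = (-80 + Z)*(1/(2*N)) = (-80 + Z)/(2*N))
X = -2892 (X = (-1 - 1*3)*723 = (-1 - 3)*723 = -4*723 = -2892)
√(X + z(-223, -13)) = √(-2892 + (½)*(-80 - 13)/(-223)) = √(-2892 + (½)*(-1/223)*(-93)) = √(-2892 + 93/446) = √(-1289739/446) = 11*I*√4753914/446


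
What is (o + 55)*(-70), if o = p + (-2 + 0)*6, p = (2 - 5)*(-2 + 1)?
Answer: -3220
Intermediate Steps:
p = 3 (p = -3*(-1) = 3)
o = -9 (o = 3 + (-2 + 0)*6 = 3 - 2*6 = 3 - 12 = -9)
(o + 55)*(-70) = (-9 + 55)*(-70) = 46*(-70) = -3220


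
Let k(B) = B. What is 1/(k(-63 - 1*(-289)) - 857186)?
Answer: -1/856960 ≈ -1.1669e-6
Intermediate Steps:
1/(k(-63 - 1*(-289)) - 857186) = 1/((-63 - 1*(-289)) - 857186) = 1/((-63 + 289) - 857186) = 1/(226 - 857186) = 1/(-856960) = -1/856960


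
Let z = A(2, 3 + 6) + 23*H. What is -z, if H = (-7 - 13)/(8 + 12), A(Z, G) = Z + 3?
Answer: 18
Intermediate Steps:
A(Z, G) = 3 + Z
H = -1 (H = -20/20 = -20*1/20 = -1)
z = -18 (z = (3 + 2) + 23*(-1) = 5 - 23 = -18)
-z = -1*(-18) = 18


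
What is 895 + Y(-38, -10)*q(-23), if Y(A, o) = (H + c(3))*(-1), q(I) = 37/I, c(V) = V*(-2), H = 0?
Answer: 20363/23 ≈ 885.35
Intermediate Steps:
c(V) = -2*V
Y(A, o) = 6 (Y(A, o) = (0 - 2*3)*(-1) = (0 - 6)*(-1) = -6*(-1) = 6)
895 + Y(-38, -10)*q(-23) = 895 + 6*(37/(-23)) = 895 + 6*(37*(-1/23)) = 895 + 6*(-37/23) = 895 - 222/23 = 20363/23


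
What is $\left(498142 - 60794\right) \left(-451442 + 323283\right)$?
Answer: $-56050082332$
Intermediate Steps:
$\left(498142 - 60794\right) \left(-451442 + 323283\right) = 437348 \left(-128159\right) = -56050082332$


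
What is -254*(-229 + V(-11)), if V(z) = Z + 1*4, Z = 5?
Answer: 55880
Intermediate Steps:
V(z) = 9 (V(z) = 5 + 1*4 = 5 + 4 = 9)
-254*(-229 + V(-11)) = -254*(-229 + 9) = -254*(-220) = 55880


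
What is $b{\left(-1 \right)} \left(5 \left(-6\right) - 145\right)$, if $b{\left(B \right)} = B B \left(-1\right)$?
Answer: $175$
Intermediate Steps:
$b{\left(B \right)} = - B^{2}$ ($b{\left(B \right)} = B^{2} \left(-1\right) = - B^{2}$)
$b{\left(-1 \right)} \left(5 \left(-6\right) - 145\right) = - \left(-1\right)^{2} \left(5 \left(-6\right) - 145\right) = \left(-1\right) 1 \left(-30 - 145\right) = \left(-1\right) \left(-175\right) = 175$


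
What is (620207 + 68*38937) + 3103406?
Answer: 6371329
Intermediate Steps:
(620207 + 68*38937) + 3103406 = (620207 + 2647716) + 3103406 = 3267923 + 3103406 = 6371329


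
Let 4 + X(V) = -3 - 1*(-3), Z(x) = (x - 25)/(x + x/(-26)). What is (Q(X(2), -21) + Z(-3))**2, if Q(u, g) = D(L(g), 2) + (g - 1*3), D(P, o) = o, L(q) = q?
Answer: 850084/5625 ≈ 151.13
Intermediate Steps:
Z(x) = 26*(-25 + x)/(25*x) (Z(x) = (-25 + x)/(x + x*(-1/26)) = (-25 + x)/(x - x/26) = (-25 + x)/((25*x/26)) = (-25 + x)*(26/(25*x)) = 26*(-25 + x)/(25*x))
X(V) = -4 (X(V) = -4 + (-3 - 1*(-3)) = -4 + (-3 + 3) = -4 + 0 = -4)
Q(u, g) = -1 + g (Q(u, g) = 2 + (g - 1*3) = 2 + (g - 3) = 2 + (-3 + g) = -1 + g)
(Q(X(2), -21) + Z(-3))**2 = ((-1 - 21) + (26/25 - 26/(-3)))**2 = (-22 + (26/25 - 26*(-1/3)))**2 = (-22 + (26/25 + 26/3))**2 = (-22 + 728/75)**2 = (-922/75)**2 = 850084/5625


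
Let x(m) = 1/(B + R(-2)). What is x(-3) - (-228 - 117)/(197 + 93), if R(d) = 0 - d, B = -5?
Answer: 149/174 ≈ 0.85632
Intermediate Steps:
R(d) = -d
x(m) = -1/3 (x(m) = 1/(-5 - 1*(-2)) = 1/(-5 + 2) = 1/(-3) = -1/3)
x(-3) - (-228 - 117)/(197 + 93) = -1/3 - (-228 - 117)/(197 + 93) = -1/3 - (-345)/290 = -1/3 - 1*(-69/58) = -1/3 + 69/58 = 149/174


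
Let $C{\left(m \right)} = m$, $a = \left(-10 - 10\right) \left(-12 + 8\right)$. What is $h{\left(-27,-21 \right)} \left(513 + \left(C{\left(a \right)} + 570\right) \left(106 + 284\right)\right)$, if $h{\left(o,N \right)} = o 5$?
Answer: $-34291755$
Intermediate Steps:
$h{\left(o,N \right)} = 5 o$
$a = 80$ ($a = \left(-20\right) \left(-4\right) = 80$)
$h{\left(-27,-21 \right)} \left(513 + \left(C{\left(a \right)} + 570\right) \left(106 + 284\right)\right) = 5 \left(-27\right) \left(513 + \left(80 + 570\right) \left(106 + 284\right)\right) = - 135 \left(513 + 650 \cdot 390\right) = - 135 \left(513 + 253500\right) = \left(-135\right) 254013 = -34291755$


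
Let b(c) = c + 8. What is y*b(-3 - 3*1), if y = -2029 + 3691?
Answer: 3324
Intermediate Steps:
b(c) = 8 + c
y = 1662
y*b(-3 - 3*1) = 1662*(8 + (-3 - 3*1)) = 1662*(8 + (-3 - 3)) = 1662*(8 - 6) = 1662*2 = 3324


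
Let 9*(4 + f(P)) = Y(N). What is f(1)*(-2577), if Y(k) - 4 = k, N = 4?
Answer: 24052/3 ≈ 8017.3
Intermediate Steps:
Y(k) = 4 + k
f(P) = -28/9 (f(P) = -4 + (4 + 4)/9 = -4 + (1/9)*8 = -4 + 8/9 = -28/9)
f(1)*(-2577) = -28/9*(-2577) = 24052/3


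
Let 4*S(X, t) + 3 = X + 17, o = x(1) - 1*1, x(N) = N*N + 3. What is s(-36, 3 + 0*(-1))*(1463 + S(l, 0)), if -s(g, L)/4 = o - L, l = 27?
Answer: 0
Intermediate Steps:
x(N) = 3 + N² (x(N) = N² + 3 = 3 + N²)
o = 3 (o = (3 + 1²) - 1*1 = (3 + 1) - 1 = 4 - 1 = 3)
s(g, L) = -12 + 4*L (s(g, L) = -4*(3 - L) = -12 + 4*L)
S(X, t) = 7/2 + X/4 (S(X, t) = -¾ + (X + 17)/4 = -¾ + (17 + X)/4 = -¾ + (17/4 + X/4) = 7/2 + X/4)
s(-36, 3 + 0*(-1))*(1463 + S(l, 0)) = (-12 + 4*(3 + 0*(-1)))*(1463 + (7/2 + (¼)*27)) = (-12 + 4*(3 + 0))*(1463 + (7/2 + 27/4)) = (-12 + 4*3)*(1463 + 41/4) = (-12 + 12)*(5893/4) = 0*(5893/4) = 0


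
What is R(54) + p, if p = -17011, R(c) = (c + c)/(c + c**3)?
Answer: -49621085/2917 ≈ -17011.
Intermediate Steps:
R(c) = 2*c/(c + c**3) (R(c) = (2*c)/(c + c**3) = 2*c/(c + c**3))
R(54) + p = 2/(1 + 54**2) - 17011 = 2/(1 + 2916) - 17011 = 2/2917 - 17011 = -49621085/2917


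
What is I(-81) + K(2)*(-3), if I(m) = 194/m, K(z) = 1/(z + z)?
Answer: -1019/324 ≈ -3.1451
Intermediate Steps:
K(z) = 1/(2*z)
I(-81) + K(2)*(-3) = 194/(-81) + ((½)/2)*(-3) = 194*(-1/81) + ((½)*(½))*(-3) = -194/81 + (¼)*(-3) = -194/81 - ¾ = -1019/324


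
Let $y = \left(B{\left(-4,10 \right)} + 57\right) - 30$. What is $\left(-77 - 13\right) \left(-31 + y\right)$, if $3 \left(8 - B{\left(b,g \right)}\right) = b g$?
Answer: $-1560$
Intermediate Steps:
$B{\left(b,g \right)} = 8 - \frac{b g}{3}$
$y = \frac{145}{3}$ ($y = \left(\left(8 - \left(- \frac{4}{3}\right) 10\right) + 57\right) - 30 = \left(\left(8 + \frac{40}{3}\right) + 57\right) - 30 = \left(\frac{64}{3} + 57\right) - 30 = \frac{235}{3} - 30 = \frac{145}{3} \approx 48.333$)
$\left(-77 - 13\right) \left(-31 + y\right) = \left(-77 - 13\right) \left(-31 + \frac{145}{3}\right) = \left(-90\right) \frac{52}{3} = -1560$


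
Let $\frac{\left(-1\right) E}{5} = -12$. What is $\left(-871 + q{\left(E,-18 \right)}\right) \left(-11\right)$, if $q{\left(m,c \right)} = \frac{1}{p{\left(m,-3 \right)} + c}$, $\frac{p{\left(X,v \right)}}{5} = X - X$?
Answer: $\frac{172469}{18} \approx 9581.6$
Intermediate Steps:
$p{\left(X,v \right)} = 0$ ($p{\left(X,v \right)} = 5 \left(X - X\right) = 5 \cdot 0 = 0$)
$E = 60$ ($E = \left(-5\right) \left(-12\right) = 60$)
$q{\left(m,c \right)} = \frac{1}{c}$ ($q{\left(m,c \right)} = \frac{1}{0 + c} = \frac{1}{c}$)
$\left(-871 + q{\left(E,-18 \right)}\right) \left(-11\right) = \left(-871 + \frac{1}{-18}\right) \left(-11\right) = \left(-871 - \frac{1}{18}\right) \left(-11\right) = \left(- \frac{15679}{18}\right) \left(-11\right) = \frac{172469}{18}$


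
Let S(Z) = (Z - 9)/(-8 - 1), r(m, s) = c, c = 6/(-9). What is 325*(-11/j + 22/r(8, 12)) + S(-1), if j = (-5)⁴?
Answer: -2414162/225 ≈ -10730.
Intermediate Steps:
c = -⅔ (c = 6*(-⅑) = -⅔ ≈ -0.66667)
r(m, s) = -⅔
j = 625
S(Z) = 1 - Z/9 (S(Z) = (-9 + Z)/(-9) = (-9 + Z)*(-⅑) = 1 - Z/9)
325*(-11/j + 22/r(8, 12)) + S(-1) = 325*(-11/625 + 22/(-⅔)) + (1 - ⅑*(-1)) = 325*(-11*1/625 + 22*(-3/2)) + (1 + ⅑) = 325*(-11/625 - 33) + 10/9 = 325*(-20636/625) + 10/9 = -268268/25 + 10/9 = -2414162/225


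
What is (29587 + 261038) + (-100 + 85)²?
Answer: 290850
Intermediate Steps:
(29587 + 261038) + (-100 + 85)² = 290625 + (-15)² = 290625 + 225 = 290850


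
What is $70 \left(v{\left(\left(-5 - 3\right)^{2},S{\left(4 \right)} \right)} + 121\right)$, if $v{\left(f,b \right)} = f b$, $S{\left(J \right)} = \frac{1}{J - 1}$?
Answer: $\frac{29890}{3} \approx 9963.3$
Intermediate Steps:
$S{\left(J \right)} = \frac{1}{-1 + J}$
$v{\left(f,b \right)} = b f$
$70 \left(v{\left(\left(-5 - 3\right)^{2},S{\left(4 \right)} \right)} + 121\right) = 70 \left(\frac{\left(-5 - 3\right)^{2}}{-1 + 4} + 121\right) = 70 \left(\frac{\left(-8\right)^{2}}{3} + 121\right) = 70 \left(\frac{1}{3} \cdot 64 + 121\right) = 70 \left(\frac{64}{3} + 121\right) = 70 \cdot \frac{427}{3} = \frac{29890}{3}$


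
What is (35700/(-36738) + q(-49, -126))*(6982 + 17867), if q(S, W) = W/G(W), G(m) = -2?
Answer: 3145875117/2041 ≈ 1.5413e+6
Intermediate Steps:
q(S, W) = -W/2 (q(S, W) = W/(-2) = W*(-1/2) = -W/2)
(35700/(-36738) + q(-49, -126))*(6982 + 17867) = (35700/(-36738) - 1/2*(-126))*(6982 + 17867) = (35700*(-1/36738) + 63)*24849 = (-5950/6123 + 63)*24849 = (379799/6123)*24849 = 3145875117/2041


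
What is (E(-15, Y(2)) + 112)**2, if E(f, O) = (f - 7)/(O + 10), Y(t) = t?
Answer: 436921/36 ≈ 12137.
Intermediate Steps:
E(f, O) = (-7 + f)/(10 + O)
(E(-15, Y(2)) + 112)**2 = ((-7 - 15)/(10 + 2) + 112)**2 = (-22/12 + 112)**2 = ((1/12)*(-22) + 112)**2 = (-11/6 + 112)**2 = (661/6)**2 = 436921/36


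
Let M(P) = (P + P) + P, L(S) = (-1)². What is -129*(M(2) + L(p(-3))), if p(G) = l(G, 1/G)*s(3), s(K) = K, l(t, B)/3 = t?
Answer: -903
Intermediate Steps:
l(t, B) = 3*t
p(G) = 9*G (p(G) = (3*G)*3 = 9*G)
L(S) = 1
M(P) = 3*P (M(P) = 2*P + P = 3*P)
-129*(M(2) + L(p(-3))) = -129*(3*2 + 1) = -129*(6 + 1) = -129*7 = -903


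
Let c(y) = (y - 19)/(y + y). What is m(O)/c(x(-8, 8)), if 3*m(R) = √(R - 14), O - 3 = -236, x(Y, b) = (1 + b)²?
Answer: 27*I*√247/31 ≈ 13.688*I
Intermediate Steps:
O = -233 (O = 3 - 236 = -233)
c(y) = (-19 + y)/(2*y) (c(y) = (-19 + y)/((2*y)) = (-19 + y)*(1/(2*y)) = (-19 + y)/(2*y))
m(R) = √(-14 + R)/3 (m(R) = √(R - 14)/3 = √(-14 + R)/3)
m(O)/c(x(-8, 8)) = (√(-14 - 233)/3)/(((-19 + (1 + 8)²)/(2*((1 + 8)²)))) = (√(-247)/3)/(((-19 + 9²)/(2*(9²)))) = ((I*√247)/3)/(((½)*(-19 + 81)/81)) = (I*√247/3)/(((½)*(1/81)*62)) = (I*√247/3)/(31/81) = (I*√247/3)*(81/31) = 27*I*√247/31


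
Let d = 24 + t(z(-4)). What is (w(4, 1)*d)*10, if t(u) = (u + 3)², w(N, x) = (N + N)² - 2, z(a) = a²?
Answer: 238700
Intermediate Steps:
w(N, x) = -2 + 4*N² (w(N, x) = (2*N)² - 2 = 4*N² - 2 = -2 + 4*N²)
t(u) = (3 + u)²
d = 385 (d = 24 + (3 + (-4)²)² = 24 + (3 + 16)² = 24 + 19² = 24 + 361 = 385)
(w(4, 1)*d)*10 = ((-2 + 4*4²)*385)*10 = ((-2 + 4*16)*385)*10 = ((-2 + 64)*385)*10 = (62*385)*10 = 23870*10 = 238700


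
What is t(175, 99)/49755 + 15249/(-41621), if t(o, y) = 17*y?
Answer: -229555284/690284285 ≈ -0.33255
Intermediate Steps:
t(175, 99)/49755 + 15249/(-41621) = (17*99)/49755 + 15249/(-41621) = 1683*(1/49755) + 15249*(-1/41621) = 561/16585 - 15249/41621 = -229555284/690284285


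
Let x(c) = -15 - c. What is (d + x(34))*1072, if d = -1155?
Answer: -1290688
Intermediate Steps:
(d + x(34))*1072 = (-1155 + (-15 - 1*34))*1072 = (-1155 + (-15 - 34))*1072 = (-1155 - 49)*1072 = -1204*1072 = -1290688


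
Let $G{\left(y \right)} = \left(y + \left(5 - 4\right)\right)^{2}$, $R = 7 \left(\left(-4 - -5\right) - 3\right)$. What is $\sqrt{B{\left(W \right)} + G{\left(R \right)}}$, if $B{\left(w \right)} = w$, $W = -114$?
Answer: $\sqrt{55} \approx 7.4162$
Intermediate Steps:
$R = -14$ ($R = 7 \left(\left(-4 + 5\right) - 3\right) = 7 \left(1 - 3\right) = 7 \left(-2\right) = -14$)
$G{\left(y \right)} = \left(1 + y\right)^{2}$ ($G{\left(y \right)} = \left(y + \left(5 - 4\right)\right)^{2} = \left(y + 1\right)^{2} = \left(1 + y\right)^{2}$)
$\sqrt{B{\left(W \right)} + G{\left(R \right)}} = \sqrt{-114 + \left(1 - 14\right)^{2}} = \sqrt{-114 + \left(-13\right)^{2}} = \sqrt{-114 + 169} = \sqrt{55}$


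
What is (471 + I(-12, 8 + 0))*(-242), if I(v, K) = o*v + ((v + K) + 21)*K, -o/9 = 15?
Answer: -538934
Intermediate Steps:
o = -135 (o = -9*15 = -135)
I(v, K) = -135*v + K*(21 + K + v) (I(v, K) = -135*v + ((v + K) + 21)*K = -135*v + ((K + v) + 21)*K = -135*v + (21 + K + v)*K = -135*v + K*(21 + K + v))
(471 + I(-12, 8 + 0))*(-242) = (471 + ((8 + 0)² - 135*(-12) + 21*(8 + 0) + (8 + 0)*(-12)))*(-242) = (471 + (8² + 1620 + 21*8 + 8*(-12)))*(-242) = (471 + (64 + 1620 + 168 - 96))*(-242) = (471 + 1756)*(-242) = 2227*(-242) = -538934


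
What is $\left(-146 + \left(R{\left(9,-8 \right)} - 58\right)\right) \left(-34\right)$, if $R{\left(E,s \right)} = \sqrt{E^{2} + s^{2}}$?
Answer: $6936 - 34 \sqrt{145} \approx 6526.6$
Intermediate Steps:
$\left(-146 + \left(R{\left(9,-8 \right)} - 58\right)\right) \left(-34\right) = \left(-146 - \left(58 - \sqrt{9^{2} + \left(-8\right)^{2}}\right)\right) \left(-34\right) = \left(-146 - \left(58 - \sqrt{81 + 64}\right)\right) \left(-34\right) = \left(-146 - \left(58 - \sqrt{145}\right)\right) \left(-34\right) = \left(-204 + \sqrt{145}\right) \left(-34\right) = 6936 - 34 \sqrt{145}$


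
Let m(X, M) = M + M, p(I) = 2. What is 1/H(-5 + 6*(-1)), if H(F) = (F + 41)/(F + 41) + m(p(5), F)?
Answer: -1/21 ≈ -0.047619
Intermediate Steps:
m(X, M) = 2*M
H(F) = 1 + 2*F (H(F) = (F + 41)/(F + 41) + 2*F = (41 + F)/(41 + F) + 2*F = 1 + 2*F)
1/H(-5 + 6*(-1)) = 1/(1 + 2*(-5 + 6*(-1))) = 1/(1 + 2*(-5 - 6)) = 1/(1 + 2*(-11)) = 1/(1 - 22) = 1/(-21) = -1/21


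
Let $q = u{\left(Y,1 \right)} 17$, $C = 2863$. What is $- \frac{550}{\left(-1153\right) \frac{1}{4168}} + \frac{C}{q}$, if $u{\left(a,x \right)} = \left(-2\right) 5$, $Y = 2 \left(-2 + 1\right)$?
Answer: $\frac{386406961}{196010} \approx 1971.4$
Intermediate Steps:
$Y = -2$ ($Y = 2 \left(-1\right) = -2$)
$u{\left(a,x \right)} = -10$
$q = -170$ ($q = \left(-10\right) 17 = -170$)
$- \frac{550}{\left(-1153\right) \frac{1}{4168}} + \frac{C}{q} = - \frac{550}{\left(-1153\right) \frac{1}{4168}} + \frac{2863}{-170} = - \frac{550}{\left(-1153\right) \frac{1}{4168}} + 2863 \left(- \frac{1}{170}\right) = - \frac{550}{- \frac{1153}{4168}} - \frac{2863}{170} = \left(-550\right) \left(- \frac{4168}{1153}\right) - \frac{2863}{170} = \frac{2292400}{1153} - \frac{2863}{170} = \frac{386406961}{196010}$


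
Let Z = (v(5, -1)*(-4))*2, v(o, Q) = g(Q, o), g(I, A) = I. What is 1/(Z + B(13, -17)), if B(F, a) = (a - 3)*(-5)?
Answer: 1/108 ≈ 0.0092593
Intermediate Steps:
v(o, Q) = Q
B(F, a) = 15 - 5*a (B(F, a) = (-3 + a)*(-5) = 15 - 5*a)
Z = 8 (Z = -1*(-4)*2 = 4*2 = 8)
1/(Z + B(13, -17)) = 1/(8 + (15 - 5*(-17))) = 1/(8 + (15 + 85)) = 1/(8 + 100) = 1/108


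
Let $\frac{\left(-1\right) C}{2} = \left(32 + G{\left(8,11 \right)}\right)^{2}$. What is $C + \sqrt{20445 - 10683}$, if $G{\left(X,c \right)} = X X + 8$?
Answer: $-21632 + \sqrt{9762} \approx -21533.0$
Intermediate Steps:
$G{\left(X,c \right)} = 8 + X^{2}$ ($G{\left(X,c \right)} = X^{2} + 8 = 8 + X^{2}$)
$C = -21632$ ($C = - 2 \left(32 + \left(8 + 8^{2}\right)\right)^{2} = - 2 \left(32 + \left(8 + 64\right)\right)^{2} = - 2 \left(32 + 72\right)^{2} = - 2 \cdot 104^{2} = \left(-2\right) 10816 = -21632$)
$C + \sqrt{20445 - 10683} = -21632 + \sqrt{20445 - 10683} = -21632 + \sqrt{9762}$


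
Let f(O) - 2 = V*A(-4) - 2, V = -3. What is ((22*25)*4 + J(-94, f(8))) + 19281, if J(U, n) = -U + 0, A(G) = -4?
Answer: 21575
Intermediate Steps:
f(O) = 12 (f(O) = 2 + (-3*(-4) - 2) = 2 + (12 - 2) = 2 + 10 = 12)
J(U, n) = -U
((22*25)*4 + J(-94, f(8))) + 19281 = ((22*25)*4 - 1*(-94)) + 19281 = (550*4 + 94) + 19281 = (2200 + 94) + 19281 = 2294 + 19281 = 21575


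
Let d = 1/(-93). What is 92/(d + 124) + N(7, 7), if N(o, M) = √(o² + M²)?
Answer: 8556/11531 + 7*√2 ≈ 10.641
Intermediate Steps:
d = -1/93 ≈ -0.010753
N(o, M) = √(M² + o²)
92/(d + 124) + N(7, 7) = 92/(-1/93 + 124) + √(7² + 7²) = 92/(11531/93) + √(49 + 49) = (93/11531)*92 + √98 = 8556/11531 + 7*√2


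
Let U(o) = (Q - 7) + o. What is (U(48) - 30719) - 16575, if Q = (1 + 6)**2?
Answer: -47204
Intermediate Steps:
Q = 49 (Q = 7**2 = 49)
U(o) = 42 + o (U(o) = (49 - 7) + o = 42 + o)
(U(48) - 30719) - 16575 = ((42 + 48) - 30719) - 16575 = (90 - 30719) - 16575 = -30629 - 16575 = -47204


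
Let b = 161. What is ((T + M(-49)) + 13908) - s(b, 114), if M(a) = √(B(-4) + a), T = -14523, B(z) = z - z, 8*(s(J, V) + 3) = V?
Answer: -2505/4 + 7*I ≈ -626.25 + 7.0*I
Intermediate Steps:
s(J, V) = -3 + V/8
B(z) = 0
M(a) = √a (M(a) = √(0 + a) = √a)
((T + M(-49)) + 13908) - s(b, 114) = ((-14523 + √(-49)) + 13908) - (-3 + (⅛)*114) = ((-14523 + 7*I) + 13908) - (-3 + 57/4) = (-615 + 7*I) - 1*45/4 = (-615 + 7*I) - 45/4 = -2505/4 + 7*I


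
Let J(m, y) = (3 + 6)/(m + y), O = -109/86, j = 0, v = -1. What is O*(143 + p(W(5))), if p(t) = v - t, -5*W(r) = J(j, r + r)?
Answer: -774881/4300 ≈ -180.20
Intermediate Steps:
O = -109/86 (O = -109*1/86 = -109/86 ≈ -1.2674)
J(m, y) = 9/(m + y)
W(r) = -9/(10*r) (W(r) = -9/(5*(0 + (r + r))) = -9/(5*(0 + 2*r)) = -9/(5*(2*r)) = -9*1/(2*r)/5 = -9/(10*r))
p(t) = -1 - t
O*(143 + p(W(5))) = -109*(143 + (-1 - (-9)/(10*5)))/86 = -109*(143 + (-1 - 1*(-9/50)))/86 = -109*(143 + (-1 + 9/50))/86 = -109*(143 - 41/50)/86 = -109/86*7109/50 = -774881/4300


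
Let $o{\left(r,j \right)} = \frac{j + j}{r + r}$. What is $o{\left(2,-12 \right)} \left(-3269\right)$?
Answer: $19614$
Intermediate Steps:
$o{\left(r,j \right)} = \frac{j}{r}$ ($o{\left(r,j \right)} = \frac{2 j}{2 r} = 2 j \frac{1}{2 r} = \frac{j}{r}$)
$o{\left(2,-12 \right)} \left(-3269\right) = - \frac{12}{2} \left(-3269\right) = \left(-12\right) \frac{1}{2} \left(-3269\right) = \left(-6\right) \left(-3269\right) = 19614$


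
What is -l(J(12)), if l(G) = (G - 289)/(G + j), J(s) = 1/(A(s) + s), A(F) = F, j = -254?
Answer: -1387/1219 ≈ -1.1378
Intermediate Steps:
J(s) = 1/(2*s) (J(s) = 1/(s + s) = 1/(2*s))
l(G) = (-289 + G)/(-254 + G) (l(G) = (G - 289)/(G - 254) = (-289 + G)/(-254 + G))
-l(J(12)) = -(-289 + (½)/12)/(-254 + (½)/12) = -(-289 + (½)*(1/12))/(-254 + (½)*(1/12)) = -(-289 + 1/24)/(-254 + 1/24) = -(-6935)/((-6095/24)*24) = -(-24)*(-6935)/(6095*24) = -1*1387/1219 = -1387/1219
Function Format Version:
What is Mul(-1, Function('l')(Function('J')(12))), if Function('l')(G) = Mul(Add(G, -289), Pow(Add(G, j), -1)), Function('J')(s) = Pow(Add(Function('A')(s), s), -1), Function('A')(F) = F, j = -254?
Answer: Rational(-1387, 1219) ≈ -1.1378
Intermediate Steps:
Function('J')(s) = Mul(Rational(1, 2), Pow(s, -1)) (Function('J')(s) = Pow(Add(s, s), -1) = Pow(Mul(2, s), -1) = Mul(Rational(1, 2), Pow(s, -1)))
Function('l')(G) = Mul(Pow(Add(-254, G), -1), Add(-289, G)) (Function('l')(G) = Mul(Add(G, -289), Pow(Add(G, -254), -1)) = Mul(Add(-289, G), Pow(Add(-254, G), -1)) = Mul(Pow(Add(-254, G), -1), Add(-289, G)))
Mul(-1, Function('l')(Function('J')(12))) = Mul(-1, Mul(Pow(Add(-254, Mul(Rational(1, 2), Pow(12, -1))), -1), Add(-289, Mul(Rational(1, 2), Pow(12, -1))))) = Mul(-1, Mul(Pow(Add(-254, Mul(Rational(1, 2), Rational(1, 12))), -1), Add(-289, Mul(Rational(1, 2), Rational(1, 12))))) = Mul(-1, Mul(Pow(Add(-254, Rational(1, 24)), -1), Add(-289, Rational(1, 24)))) = Mul(-1, Mul(Pow(Rational(-6095, 24), -1), Rational(-6935, 24))) = Mul(-1, Mul(Rational(-24, 6095), Rational(-6935, 24))) = Mul(-1, Rational(1387, 1219)) = Rational(-1387, 1219)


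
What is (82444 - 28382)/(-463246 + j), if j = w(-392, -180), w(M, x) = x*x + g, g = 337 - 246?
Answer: -54062/430755 ≈ -0.12551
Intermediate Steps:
g = 91
w(M, x) = 91 + x² (w(M, x) = x*x + 91 = x² + 91 = 91 + x²)
j = 32491 (j = 91 + (-180)² = 91 + 32400 = 32491)
(82444 - 28382)/(-463246 + j) = (82444 - 28382)/(-463246 + 32491) = 54062/(-430755) = 54062*(-1/430755) = -54062/430755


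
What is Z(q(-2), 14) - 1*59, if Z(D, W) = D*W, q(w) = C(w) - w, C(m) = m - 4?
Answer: -115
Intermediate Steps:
C(m) = -4 + m
q(w) = -4 (q(w) = (-4 + w) - w = -4)
Z(q(-2), 14) - 1*59 = -4*14 - 1*59 = -56 - 59 = -115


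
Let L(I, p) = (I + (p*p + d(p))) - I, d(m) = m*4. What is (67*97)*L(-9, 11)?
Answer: 1072335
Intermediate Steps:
d(m) = 4*m
L(I, p) = p**2 + 4*p (L(I, p) = (I + (p*p + 4*p)) - I = (I + (p**2 + 4*p)) - I = (I + p**2 + 4*p) - I = p**2 + 4*p)
(67*97)*L(-9, 11) = (67*97)*(11*(4 + 11)) = 6499*(11*15) = 6499*165 = 1072335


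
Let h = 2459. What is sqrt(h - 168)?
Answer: sqrt(2291) ≈ 47.864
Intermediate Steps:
sqrt(h - 168) = sqrt(2459 - 168) = sqrt(2291)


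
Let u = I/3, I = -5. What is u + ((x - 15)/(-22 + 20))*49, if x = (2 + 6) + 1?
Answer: 436/3 ≈ 145.33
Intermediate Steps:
x = 9 (x = 8 + 1 = 9)
u = -5/3 ≈ -1.6667
u + ((x - 15)/(-22 + 20))*49 = -5/3 + ((9 - 15)/(-22 + 20))*49 = -5/3 - 6/(-2)*49 = -5/3 - 6*(-½)*49 = -5/3 + 3*49 = -5/3 + 147 = 436/3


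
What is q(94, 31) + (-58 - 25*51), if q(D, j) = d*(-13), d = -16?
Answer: -1125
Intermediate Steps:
q(D, j) = 208 (q(D, j) = -16*(-13) = 208)
q(94, 31) + (-58 - 25*51) = 208 + (-58 - 25*51) = 208 + (-58 - 1275) = 208 - 1333 = -1125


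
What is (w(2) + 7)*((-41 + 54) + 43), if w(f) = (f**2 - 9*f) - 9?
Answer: -896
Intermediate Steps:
w(f) = -9 + f**2 - 9*f
(w(2) + 7)*((-41 + 54) + 43) = ((-9 + 2**2 - 9*2) + 7)*((-41 + 54) + 43) = ((-9 + 4 - 18) + 7)*(13 + 43) = (-23 + 7)*56 = -16*56 = -896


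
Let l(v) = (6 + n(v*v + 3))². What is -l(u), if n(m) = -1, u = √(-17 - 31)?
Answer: -25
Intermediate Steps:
u = 4*I*√3 (u = √(-48) = 4*I*√3 ≈ 6.9282*I)
l(v) = 25 (l(v) = (6 - 1)² = 5² = 25)
-l(u) = -1*25 = -25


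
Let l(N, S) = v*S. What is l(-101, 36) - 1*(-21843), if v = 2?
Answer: 21915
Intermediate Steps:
l(N, S) = 2*S
l(-101, 36) - 1*(-21843) = 2*36 - 1*(-21843) = 72 + 21843 = 21915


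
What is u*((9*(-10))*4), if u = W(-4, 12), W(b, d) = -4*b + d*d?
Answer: -57600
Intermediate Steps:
W(b, d) = d**2 - 4*b (W(b, d) = -4*b + d**2 = d**2 - 4*b)
u = 160 (u = 12**2 - 4*(-4) = 144 + 16 = 160)
u*((9*(-10))*4) = 160*((9*(-10))*4) = 160*(-90*4) = 160*(-360) = -57600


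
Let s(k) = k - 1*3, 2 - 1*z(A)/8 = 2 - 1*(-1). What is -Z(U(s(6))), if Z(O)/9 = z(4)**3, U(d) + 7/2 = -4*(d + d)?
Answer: 4608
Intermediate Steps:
z(A) = -8 (z(A) = 16 - 8*(2 - 1*(-1)) = 16 - 8*(2 + 1) = 16 - 8*3 = 16 - 24 = -8)
s(k) = -3 + k (s(k) = k - 3 = -3 + k)
U(d) = -7/2 - 8*d (U(d) = -7/2 - 4*(d + d) = -7/2 - 8*d)
Z(O) = -4608 (Z(O) = 9*(-8)**3 = 9*(-512) = -4608)
-Z(U(s(6))) = -1*(-4608) = 4608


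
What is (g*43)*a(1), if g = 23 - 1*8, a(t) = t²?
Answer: 645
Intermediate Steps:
g = 15 (g = 23 - 8 = 15)
(g*43)*a(1) = (15*43)*1² = 645*1 = 645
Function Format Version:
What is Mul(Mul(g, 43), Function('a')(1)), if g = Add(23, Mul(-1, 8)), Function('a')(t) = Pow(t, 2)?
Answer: 645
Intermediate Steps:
g = 15 (g = Add(23, -8) = 15)
Mul(Mul(g, 43), Function('a')(1)) = Mul(Mul(15, 43), Pow(1, 2)) = Mul(645, 1) = 645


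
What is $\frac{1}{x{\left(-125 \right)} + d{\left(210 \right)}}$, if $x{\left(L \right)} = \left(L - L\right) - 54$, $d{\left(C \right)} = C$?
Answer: $\frac{1}{156} \approx 0.0064103$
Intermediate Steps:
$x{\left(L \right)} = -54$ ($x{\left(L \right)} = 0 - 54 = -54$)
$\frac{1}{x{\left(-125 \right)} + d{\left(210 \right)}} = \frac{1}{-54 + 210} = \frac{1}{156}$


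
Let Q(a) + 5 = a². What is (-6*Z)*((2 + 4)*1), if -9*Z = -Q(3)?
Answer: -16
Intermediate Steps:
Q(a) = -5 + a²
Z = 4/9 (Z = -(-1)*(-5 + 3²)/9 = -(-1)*(-5 + 9)/9 = -(-1)*4/9 = -⅑*(-4) = 4/9 ≈ 0.44444)
(-6*Z)*((2 + 4)*1) = (-6*4/9)*((2 + 4)*1) = -16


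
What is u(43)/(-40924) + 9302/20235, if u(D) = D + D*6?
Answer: 374584313/828097140 ≈ 0.45234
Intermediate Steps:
u(D) = 7*D (u(D) = D + 6*D = 7*D)
u(43)/(-40924) + 9302/20235 = (7*43)/(-40924) + 9302/20235 = 301*(-1/40924) + 9302*(1/20235) = -301/40924 + 9302/20235 = 374584313/828097140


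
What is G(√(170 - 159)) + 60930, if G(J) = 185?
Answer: 61115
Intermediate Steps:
G(√(170 - 159)) + 60930 = 185 + 60930 = 61115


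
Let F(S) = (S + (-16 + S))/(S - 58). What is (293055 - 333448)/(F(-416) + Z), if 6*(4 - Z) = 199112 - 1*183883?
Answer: 19146282/1200347 ≈ 15.951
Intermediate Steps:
F(S) = (-16 + 2*S)/(-58 + S)
Z = -15205/6 (Z = 4 - (199112 - 1*183883)/6 = 4 - (199112 - 183883)/6 = 4 - 1/6*15229 = 4 - 15229/6 = -15205/6 ≈ -2534.2)
(293055 - 333448)/(F(-416) + Z) = (293055 - 333448)/(2*(-8 - 416)/(-58 - 416) - 15205/6) = -40393/(2*(-424)/(-474) - 15205/6) = -40393/(2*(-1/474)*(-424) - 15205/6) = -40393/(424/237 - 15205/6) = -40393/(-1200347/474) = -40393*(-474/1200347) = 19146282/1200347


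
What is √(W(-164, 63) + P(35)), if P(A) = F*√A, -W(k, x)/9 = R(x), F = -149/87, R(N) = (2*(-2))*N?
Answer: √(17166492 - 12963*√35)/87 ≈ 47.517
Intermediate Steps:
R(N) = -4*N
F = -149/87 (F = -149*1/87 = -149/87 ≈ -1.7126)
W(k, x) = 36*x (W(k, x) = -(-36)*x = 36*x)
P(A) = -149*√A/87
√(W(-164, 63) + P(35)) = √(36*63 - 149*√35/87) = √(2268 - 149*√35/87)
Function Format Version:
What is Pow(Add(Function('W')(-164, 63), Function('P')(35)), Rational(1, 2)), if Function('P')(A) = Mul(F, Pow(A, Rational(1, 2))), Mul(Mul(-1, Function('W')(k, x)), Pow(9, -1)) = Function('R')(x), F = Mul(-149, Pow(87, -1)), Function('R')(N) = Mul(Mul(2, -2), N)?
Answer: Mul(Rational(1, 87), Pow(Add(17166492, Mul(-12963, Pow(35, Rational(1, 2)))), Rational(1, 2))) ≈ 47.517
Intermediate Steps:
Function('R')(N) = Mul(-4, N)
F = Rational(-149, 87) (F = Mul(-149, Rational(1, 87)) = Rational(-149, 87) ≈ -1.7126)
Function('W')(k, x) = Mul(36, x) (Function('W')(k, x) = Mul(-9, Mul(-4, x)) = Mul(36, x))
Function('P')(A) = Mul(Rational(-149, 87), Pow(A, Rational(1, 2)))
Pow(Add(Function('W')(-164, 63), Function('P')(35)), Rational(1, 2)) = Pow(Add(Mul(36, 63), Mul(Rational(-149, 87), Pow(35, Rational(1, 2)))), Rational(1, 2)) = Pow(Add(2268, Mul(Rational(-149, 87), Pow(35, Rational(1, 2)))), Rational(1, 2))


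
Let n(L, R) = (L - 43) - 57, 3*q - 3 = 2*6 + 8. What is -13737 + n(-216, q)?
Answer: -14053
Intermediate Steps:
q = 23/3 (q = 1 + (2*6 + 8)/3 = 1 + (12 + 8)/3 = 1 + (1/3)*20 = 1 + 20/3 = 23/3 ≈ 7.6667)
n(L, R) = -100 + L (n(L, R) = (-43 + L) - 57 = -100 + L)
-13737 + n(-216, q) = -13737 + (-100 - 216) = -13737 - 316 = -14053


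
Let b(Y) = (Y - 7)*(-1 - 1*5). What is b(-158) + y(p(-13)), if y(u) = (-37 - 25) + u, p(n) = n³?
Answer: -1269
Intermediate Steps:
y(u) = -62 + u
b(Y) = 42 - 6*Y (b(Y) = (-7 + Y)*(-1 - 5) = (-7 + Y)*(-6) = 42 - 6*Y)
b(-158) + y(p(-13)) = (42 - 6*(-158)) + (-62 + (-13)³) = (42 + 948) + (-62 - 2197) = 990 - 2259 = -1269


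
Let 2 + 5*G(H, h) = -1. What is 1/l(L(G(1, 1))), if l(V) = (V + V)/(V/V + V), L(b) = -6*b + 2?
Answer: 33/56 ≈ 0.58929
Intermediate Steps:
G(H, h) = -⅗ (G(H, h) = -⅖ + (⅕)*(-1) = -⅖ - ⅕ = -⅗)
L(b) = 2 - 6*b
l(V) = 2*V/(1 + V) (l(V) = (2*V)/(1 + V) = 2*V/(1 + V))
1/l(L(G(1, 1))) = 1/(2*(2 - 6*(-⅗))/(1 + (2 - 6*(-⅗)))) = 1/(2*(2 + 18/5)/(1 + (2 + 18/5))) = 1/(2*(28/5)/(1 + 28/5)) = 1/(2*(28/5)/(33/5)) = 1/(2*(28/5)*(5/33)) = 1/(56/33) = 33/56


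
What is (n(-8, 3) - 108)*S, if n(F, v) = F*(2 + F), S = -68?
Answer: 4080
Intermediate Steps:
(n(-8, 3) - 108)*S = (-8*(2 - 8) - 108)*(-68) = (-8*(-6) - 108)*(-68) = (48 - 108)*(-68) = -60*(-68) = 4080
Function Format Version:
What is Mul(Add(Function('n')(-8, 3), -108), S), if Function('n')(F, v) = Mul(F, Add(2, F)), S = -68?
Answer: 4080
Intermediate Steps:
Mul(Add(Function('n')(-8, 3), -108), S) = Mul(Add(Mul(-8, Add(2, -8)), -108), -68) = Mul(Add(Mul(-8, -6), -108), -68) = Mul(Add(48, -108), -68) = Mul(-60, -68) = 4080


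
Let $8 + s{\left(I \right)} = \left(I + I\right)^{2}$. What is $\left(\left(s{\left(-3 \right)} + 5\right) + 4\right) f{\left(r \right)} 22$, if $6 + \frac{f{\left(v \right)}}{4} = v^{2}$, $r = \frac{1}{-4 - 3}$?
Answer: $- \frac{954008}{49} \approx -19470.0$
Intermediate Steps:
$s{\left(I \right)} = -8 + 4 I^{2}$ ($s{\left(I \right)} = -8 + \left(I + I\right)^{2} = -8 + \left(2 I\right)^{2} = -8 + 4 I^{2}$)
$r = - \frac{1}{7}$ ($r = \frac{1}{-7} = - \frac{1}{7} \approx -0.14286$)
$f{\left(v \right)} = -24 + 4 v^{2}$
$\left(\left(s{\left(-3 \right)} + 5\right) + 4\right) f{\left(r \right)} 22 = \left(\left(\left(-8 + 4 \left(-3\right)^{2}\right) + 5\right) + 4\right) \left(-24 + 4 \left(- \frac{1}{7}\right)^{2}\right) 22 = \left(\left(\left(-8 + 4 \cdot 9\right) + 5\right) + 4\right) \left(-24 + 4 \cdot \frac{1}{49}\right) 22 = \left(\left(\left(-8 + 36\right) + 5\right) + 4\right) \left(-24 + \frac{4}{49}\right) 22 = \left(\left(28 + 5\right) + 4\right) \left(- \frac{1172}{49}\right) 22 = \left(33 + 4\right) \left(- \frac{1172}{49}\right) 22 = 37 \left(- \frac{1172}{49}\right) 22 = \left(- \frac{43364}{49}\right) 22 = - \frac{954008}{49}$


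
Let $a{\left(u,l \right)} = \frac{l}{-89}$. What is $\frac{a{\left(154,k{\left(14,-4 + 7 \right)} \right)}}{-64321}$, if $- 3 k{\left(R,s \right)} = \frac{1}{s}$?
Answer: $- \frac{1}{51521121} \approx -1.941 \cdot 10^{-8}$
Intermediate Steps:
$k{\left(R,s \right)} = - \frac{1}{3 s}$
$a{\left(u,l \right)} = - \frac{l}{89}$ ($a{\left(u,l \right)} = l \left(- \frac{1}{89}\right) = - \frac{l}{89}$)
$\frac{a{\left(154,k{\left(14,-4 + 7 \right)} \right)}}{-64321} = \frac{\left(- \frac{1}{89}\right) \left(- \frac{1}{3 \left(-4 + 7\right)}\right)}{-64321} = - \frac{\left(- \frac{1}{3}\right) \frac{1}{3}}{89} \left(- \frac{1}{64321}\right) = \left(- \frac{1}{89}\right) \left(- \frac{1}{9}\right) \left(- \frac{1}{64321}\right) = \frac{1}{801} \left(- \frac{1}{64321}\right) = - \frac{1}{51521121}$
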